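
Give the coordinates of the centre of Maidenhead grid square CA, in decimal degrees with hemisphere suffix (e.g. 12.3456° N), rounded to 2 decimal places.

Field C=2, A=0: +2·20° lon, +0·10° lat → SW at lon -140°, lat -90°.
Cell spans 20° lon × 10° lat. Centre is SW corner plus half of each.
latitude 85.00° S, longitude 130.00° W.

85.00° S, 130.00° W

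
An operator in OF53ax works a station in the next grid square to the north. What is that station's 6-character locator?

OF54aa

Latitude subsquare x = 23; +1 → 24, wraps to 0 = a, carry into square.
Latitude square 3; +1 → 4.
The longitude characters are unchanged.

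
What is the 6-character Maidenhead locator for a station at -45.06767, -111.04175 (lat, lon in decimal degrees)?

DE44lw

Shift to the Maidenhead origin (180°W, 90°S): lon 68.9583, lat 44.9323.
Field (20°×10°, letters A–R): 68.9583/20 → 3 → D, 44.9323/10 → 4 → E; chars DE.
Square (2°×1°, digits 0–9): 8.9583/2 → 4, 4.9323/1 → 4; chars 44.
Subsquare (5′×2.5′, letters a–x): 0.9583/0.0833333 → 11 → l, 0.9323/0.0416667 → 22 → w; chars lw.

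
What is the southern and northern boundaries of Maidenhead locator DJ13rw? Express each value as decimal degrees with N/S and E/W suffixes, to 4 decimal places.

Field D=3, J=9: +3·20° lon, +9·10° lat → SW at lon -120°, lat 0°.
Square 1, 3: +1·2° lon, +3·1° lat → SW at lon -118°, lat 3°.
Subsquare r=17, w=22: +17·0.0833333° lon, +22·0.0416667° lat → SW at lon -116.583°, lat 3.91667°.
Cell spans 0.0833333° lon × 0.0416667° lat.
south 3.9167° N, north 3.9583° N.

3.9167° N, 3.9583° N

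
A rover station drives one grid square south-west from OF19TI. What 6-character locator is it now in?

OF19sh

Longitude subsquare t = 19; −1 → 18 = s.
Latitude subsquare i = 8; −1 → 7 = h.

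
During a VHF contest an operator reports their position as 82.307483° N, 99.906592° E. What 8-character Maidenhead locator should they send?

Shift to the Maidenhead origin (180°W, 90°S): lon 279.90659, lat 172.30748.
Field: 279.90659/20 → 13 → N, 172.30748/10 → 17 → R; chars NR.
Square: 19.90659/2 → 9, 2.30748/1 → 2; chars 92.
Subsquare: 1.90659/0.0833333 → 22 → w, 0.30748/0.0416667 → 7 → h; chars wh.
Extended square: 0.07326/0.00833333 → 8, 0.01582/0.00416667 → 3; chars 83.

NR92wh83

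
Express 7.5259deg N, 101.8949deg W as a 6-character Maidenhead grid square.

Offset from 180°W / 90°S: lon 78.1051°, lat 97.5259°.
Field (20°×10°, letters A–R): 78.1051/20 → 3 → D, 97.5259/10 → 9 → J; chars DJ.
Square (2°×1°, digits 0–9): 18.1051/2 → 9, 7.5259/1 → 7; chars 97.
Subsquare (5′×2.5′, letters a–x): 0.1051/0.0833333 → 1 → b, 0.5259/0.0416667 → 12 → m; chars bm.

DJ97bm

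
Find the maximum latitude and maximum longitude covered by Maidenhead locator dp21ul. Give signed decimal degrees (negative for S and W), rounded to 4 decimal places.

Field D=3, P=15: +3·20° lon, +15·10° lat → SW at lon -120°, lat 60°.
Square 2, 1: +2·2° lon, +1·1° lat → SW at lon -116°, lat 61°.
Subsquare u=20, l=11: +20·0.0833333° lon, +11·0.0416667° lat → SW at lon -114.333°, lat 61.4583°.
Cell spans 0.0833333° lon × 0.0416667° lat. NE corner is SW corner plus one full cell.
latitude 61.5000, longitude -114.2500.

61.5000, -114.2500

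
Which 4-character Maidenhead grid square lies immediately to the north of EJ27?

Latitude square 7; +1 → 8.
The longitude characters are unchanged.

EJ28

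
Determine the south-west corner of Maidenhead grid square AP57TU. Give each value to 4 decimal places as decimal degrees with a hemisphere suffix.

67.8333° N, 168.4167° W

Field A=0, P=15: +0·20° lon, +15·10° lat → SW at lon -180°, lat 60°.
Square 5, 7: +5·2° lon, +7·1° lat → SW at lon -170°, lat 67°.
Subsquare t=19, u=20: +19·0.0833333° lon, +20·0.0416667° lat → SW at lon -168.417°, lat 67.8333°.
latitude 67.8333° N, longitude 168.4167° W.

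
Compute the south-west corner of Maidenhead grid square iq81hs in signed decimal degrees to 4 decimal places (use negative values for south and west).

71.7500, -3.4167

Field I=8, Q=16: +8·20° lon, +16·10° lat → SW at lon -20°, lat 70°.
Square 8, 1: +8·2° lon, +1·1° lat → SW at lon -4°, lat 71°.
Subsquare h=7, s=18: +7·0.0833333° lon, +18·0.0416667° lat → SW at lon -3.41667°, lat 71.75°.
latitude 71.7500, longitude -3.4167.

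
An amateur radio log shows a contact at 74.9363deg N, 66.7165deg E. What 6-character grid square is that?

MQ34iw

Shift to the Maidenhead origin (180°W, 90°S): lon 246.7165, lat 164.9363.
Field (20°×10°, letters A–R): 246.7165/20 → 12 → M, 164.9363/10 → 16 → Q; chars MQ.
Square (2°×1°, digits 0–9): 6.7165/2 → 3, 4.9363/1 → 4; chars 34.
Subsquare (5′×2.5′, letters a–x): 0.7165/0.0833333 → 8 → i, 0.9363/0.0416667 → 22 → w; chars iw.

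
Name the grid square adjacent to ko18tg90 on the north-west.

KO18tg81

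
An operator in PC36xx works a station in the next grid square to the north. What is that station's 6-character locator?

Latitude subsquare x = 23; +1 → 24, wraps to 0 = a, carry into square.
Latitude square 6; +1 → 7.
The longitude characters are unchanged.

PC37xa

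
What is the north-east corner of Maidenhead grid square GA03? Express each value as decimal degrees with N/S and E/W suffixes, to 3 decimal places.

86.000° S, 58.000° W

Field G=6, A=0: +6·20° lon, +0·10° lat → SW at lon -60°, lat -90°.
Square 0, 3: +0·2° lon, +3·1° lat → SW at lon -60°, lat -87°.
Cell spans 2° lon × 1° lat. NE corner is SW corner plus one full cell.
latitude 86.000° S, longitude 58.000° W.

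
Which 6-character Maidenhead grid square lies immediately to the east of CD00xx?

CD10ax

Longitude subsquare x = 23; +1 → 24, wraps to 0 = a, carry into square.
Longitude square 0; +1 → 1.
The latitude characters are unchanged.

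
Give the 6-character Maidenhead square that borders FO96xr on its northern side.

FO96xs

Latitude subsquare r = 17; +1 → 18 = s.
The longitude characters are unchanged.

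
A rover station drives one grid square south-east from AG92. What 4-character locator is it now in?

BG01

Longitude square 9; +1 → 10, wraps to 0, carry into field.
Longitude field A = 0; +1 → 1 = B.
Latitude square 2; −1 → 1.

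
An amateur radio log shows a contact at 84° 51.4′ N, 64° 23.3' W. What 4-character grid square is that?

FR74

Offset from 180°W / 90°S: lon 115.61°, lat 174.86°.
Field: lon ⌊115.61/20⌋ = 5 → F; lat ⌊174.86/10⌋ = 17 → R.
Square: lon ⌊15.61/2⌋ = 7; lat ⌊4.86/1⌋ = 4.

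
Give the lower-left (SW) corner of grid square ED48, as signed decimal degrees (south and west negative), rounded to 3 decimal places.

Field E=4, D=3: +4·20° lon, +3·10° lat → SW at lon -100°, lat -60°.
Square 4, 8: +4·2° lon, +8·1° lat → SW at lon -92°, lat -52°.
latitude -52.000, longitude -92.000.

-52.000, -92.000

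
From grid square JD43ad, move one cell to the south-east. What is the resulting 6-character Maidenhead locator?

JD43bc

Longitude subsquare a = 0; +1 → 1 = b.
Latitude subsquare d = 3; −1 → 2 = c.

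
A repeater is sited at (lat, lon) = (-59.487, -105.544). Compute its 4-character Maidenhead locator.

DD70

Offset from 180°W / 90°S: lon 74.46°, lat 30.51°.
Field: 74.46/20 → 3 → D, 30.51/10 → 3 → D; chars DD.
Square: 14.46/2 → 7, 0.51/1 → 0; chars 70.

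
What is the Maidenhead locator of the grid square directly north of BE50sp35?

BE50sp36

Latitude extended square 5; +1 → 6.
The longitude characters are unchanged.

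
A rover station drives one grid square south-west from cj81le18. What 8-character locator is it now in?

CJ81le07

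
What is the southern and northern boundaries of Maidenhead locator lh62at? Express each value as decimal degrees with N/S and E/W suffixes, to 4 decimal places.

Field L=11, H=7: +11·20° lon, +7·10° lat → SW at lon 40°, lat -20°.
Square 6, 2: +6·2° lon, +2·1° lat → SW at lon 52°, lat -18°.
Subsquare a=0, t=19: +0·0.0833333° lon, +19·0.0416667° lat → SW at lon 52°, lat -17.2083°.
Cell spans 0.0833333° lon × 0.0416667° lat.
south 17.2083° S, north 17.1667° S.

17.2083° S, 17.1667° S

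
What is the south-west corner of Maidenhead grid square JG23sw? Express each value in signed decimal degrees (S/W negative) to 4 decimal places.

-26.0833, 5.5000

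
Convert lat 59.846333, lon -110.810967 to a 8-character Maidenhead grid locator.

DO49ou23

Offset from 180°W / 90°S: lon 69.18903°, lat 149.84633°.
Field: lon ⌊69.18903/20⌋ = 3 → D; lat ⌊149.84633/10⌋ = 14 → O.
Square: lon ⌊9.18903/2⌋ = 4; lat ⌊9.84633/1⌋ = 9.
Subsquare: lon ⌊1.18903/0.0833333⌋ = 14 → o; lat ⌊0.84633/0.0416667⌋ = 20 → u.
Extended square: lon ⌊0.02237/0.00833333⌋ = 2; lat ⌊0.01300/0.00416667⌋ = 3.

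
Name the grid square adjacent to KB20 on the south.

KA29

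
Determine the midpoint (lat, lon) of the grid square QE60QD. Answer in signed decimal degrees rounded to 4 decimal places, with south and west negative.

-49.8542, 153.3750

Field Q=16, E=4: +16·20° lon, +4·10° lat → SW at lon 140°, lat -50°.
Square 6, 0: +6·2° lon, +0·1° lat → SW at lon 152°, lat -50°.
Subsquare q=16, d=3: +16·0.0833333° lon, +3·0.0416667° lat → SW at lon 153.333°, lat -49.875°.
Cell spans 0.0833333° lon × 0.0416667° lat. Centre is SW corner plus half of each.
latitude -49.8542, longitude 153.3750.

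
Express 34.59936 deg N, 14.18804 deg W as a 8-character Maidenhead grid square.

IM24vo73

Shift to the Maidenhead origin (180°W, 90°S): lon 165.81196, lat 124.59936.
Field: 165.81196/20 → 8 → I, 124.59936/10 → 12 → M; chars IM.
Square: 5.81196/2 → 2, 4.59936/1 → 4; chars 24.
Subsquare: 1.81196/0.0833333 → 21 → v, 0.59936/0.0416667 → 14 → o; chars vo.
Extended square: 0.06196/0.00833333 → 7, 0.01603/0.00416667 → 3; chars 73.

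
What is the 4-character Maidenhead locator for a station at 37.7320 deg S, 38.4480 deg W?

HF02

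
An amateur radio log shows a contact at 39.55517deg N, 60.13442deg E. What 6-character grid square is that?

MM09bn

Shift to the Maidenhead origin (180°W, 90°S): lon 240.1344, lat 129.5552.
Field: lon ⌊240.1344/20⌋ = 12 → M; lat ⌊129.5552/10⌋ = 12 → M.
Square: lon ⌊0.1344/2⌋ = 0; lat ⌊9.5552/1⌋ = 9.
Subsquare: lon ⌊0.1344/0.0833333⌋ = 1 → b; lat ⌊0.5552/0.0416667⌋ = 13 → n.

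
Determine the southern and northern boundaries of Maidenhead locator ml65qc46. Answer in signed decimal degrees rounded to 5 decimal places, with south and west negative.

25.10833, 25.11250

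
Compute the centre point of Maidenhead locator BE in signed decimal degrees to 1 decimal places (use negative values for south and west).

-45.0, -150.0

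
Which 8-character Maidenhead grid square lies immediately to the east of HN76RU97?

Longitude extended square 9; +1 → 10, wraps to 0, carry into subsquare.
Longitude subsquare r = 17; +1 → 18 = s.
The latitude characters are unchanged.

HN76su07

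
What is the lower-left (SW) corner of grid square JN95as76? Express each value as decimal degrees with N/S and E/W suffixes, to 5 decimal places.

45.77500° N, 18.05833° E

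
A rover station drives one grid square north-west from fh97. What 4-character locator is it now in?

FH88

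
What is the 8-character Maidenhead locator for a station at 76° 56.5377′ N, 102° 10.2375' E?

OQ16cw06

Shift to the Maidenhead origin (180°W, 90°S): lon 282.17062, lat 166.94230.
Field: 282.17062/20 → 14 → O, 166.94230/10 → 16 → Q; chars OQ.
Square: 2.17062/2 → 1, 6.94230/1 → 6; chars 16.
Subsquare: 0.17062/0.0833333 → 2 → c, 0.94230/0.0416667 → 22 → w; chars cw.
Extended square: 0.00396/0.00833333 → 0, 0.02563/0.00416667 → 6; chars 06.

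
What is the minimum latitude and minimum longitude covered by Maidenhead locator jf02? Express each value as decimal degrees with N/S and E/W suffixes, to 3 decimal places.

38.000° S, 0.000° E

Field J=9, F=5: +9·20° lon, +5·10° lat → SW at lon 0°, lat -40°.
Square 0, 2: +0·2° lon, +2·1° lat → SW at lon 0°, lat -38°.
latitude 38.000° S, longitude 0.000° E.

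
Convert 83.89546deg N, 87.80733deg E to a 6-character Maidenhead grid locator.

NR33vv

Shift to the Maidenhead origin (180°W, 90°S): lon 267.8073, lat 173.8955.
Field: 267.8073/20 → 13 → N, 173.8955/10 → 17 → R; chars NR.
Square: 7.8073/2 → 3, 3.8955/1 → 3; chars 33.
Subsquare: 1.8073/0.0833333 → 21 → v, 0.8955/0.0416667 → 21 → v; chars vv.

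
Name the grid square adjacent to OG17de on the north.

OG17df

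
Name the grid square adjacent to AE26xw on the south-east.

Longitude subsquare x = 23; +1 → 24, wraps to 0 = a, carry into square.
Longitude square 2; +1 → 3.
Latitude subsquare w = 22; −1 → 21 = v.

AE36av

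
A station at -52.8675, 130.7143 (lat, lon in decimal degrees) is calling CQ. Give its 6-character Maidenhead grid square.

Add 180° to longitude and 90° to latitude: 310.7143, 37.1325.
Field: lon ⌊310.7143/20⌋ = 15 → P; lat ⌊37.1325/10⌋ = 3 → D.
Square: lon ⌊10.7143/2⌋ = 5; lat ⌊7.1325/1⌋ = 7.
Subsquare: lon ⌊0.7143/0.0833333⌋ = 8 → i; lat ⌊0.1325/0.0416667⌋ = 3 → d.

PD57id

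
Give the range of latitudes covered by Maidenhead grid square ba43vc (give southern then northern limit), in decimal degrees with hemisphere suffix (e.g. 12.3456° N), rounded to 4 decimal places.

Field B=1, A=0: +1·20° lon, +0·10° lat → SW at lon -160°, lat -90°.
Square 4, 3: +4·2° lon, +3·1° lat → SW at lon -152°, lat -87°.
Subsquare v=21, c=2: +21·0.0833333° lon, +2·0.0416667° lat → SW at lon -150.25°, lat -86.9167°.
Cell spans 0.0833333° lon × 0.0416667° lat.
south 86.9167° S, north 86.8750° S.

86.9167° S, 86.8750° S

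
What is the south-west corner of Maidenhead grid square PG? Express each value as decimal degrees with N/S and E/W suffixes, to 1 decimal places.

30.0° S, 120.0° E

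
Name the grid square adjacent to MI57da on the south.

Latitude subsquare a = 0; −1 → -1, wraps to 23 = x, carry into square.
Latitude square 7; −1 → 6.
The longitude characters are unchanged.

MI56dx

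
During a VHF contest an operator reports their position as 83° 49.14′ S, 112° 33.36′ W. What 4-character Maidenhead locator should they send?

DA36

Add 180° to longitude and 90° to latitude: 67.44, 6.18.
Field: lon ⌊67.44/20⌋ = 3 → D; lat ⌊6.18/10⌋ = 0 → A.
Square: lon ⌊7.44/2⌋ = 3; lat ⌊6.18/1⌋ = 6.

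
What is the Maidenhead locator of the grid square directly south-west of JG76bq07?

JG76aq96

Longitude extended square 0; −1 → -1, wraps to 9, carry into subsquare.
Longitude subsquare b = 1; −1 → 0 = a.
Latitude extended square 7; −1 → 6.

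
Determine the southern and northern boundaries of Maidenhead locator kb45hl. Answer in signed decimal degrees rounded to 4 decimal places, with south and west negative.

-74.5417, -74.5000

Field K=10, B=1: +10·20° lon, +1·10° lat → SW at lon 20°, lat -80°.
Square 4, 5: +4·2° lon, +5·1° lat → SW at lon 28°, lat -75°.
Subsquare h=7, l=11: +7·0.0833333° lon, +11·0.0416667° lat → SW at lon 28.5833°, lat -74.5417°.
Cell spans 0.0833333° lon × 0.0416667° lat.
south -74.5417, north -74.5000.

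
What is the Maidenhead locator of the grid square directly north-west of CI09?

Longitude square 0; −1 → -1, wraps to 9, carry into field.
Longitude field C = 2; −1 → 1 = B.
Latitude square 9; +1 → 10, wraps to 0, carry into field.
Latitude field I = 8; +1 → 9 = J.

BJ90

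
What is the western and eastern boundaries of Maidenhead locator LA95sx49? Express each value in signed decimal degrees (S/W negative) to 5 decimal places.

59.53333, 59.54167

Field L=11, A=0: +11·20° lon, +0·10° lat → SW at lon 40°, lat -90°.
Square 9, 5: +9·2° lon, +5·1° lat → SW at lon 58°, lat -85°.
Subsquare s=18, x=23: +18·0.0833333° lon, +23·0.0416667° lat → SW at lon 59.5°, lat -84.0417°.
Extended square 4, 9: +4·0.00833333° lon, +9·0.00416667° lat → SW at lon 59.5333°, lat -84.0042°.
Cell spans 0.00833333° lon × 0.00416667° lat.
west 59.53333, east 59.54167.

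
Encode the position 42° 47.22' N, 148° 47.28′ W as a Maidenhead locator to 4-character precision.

BN52

Add 180° to longitude and 90° to latitude: 31.21, 132.79.
Field: 31.21/20 → 1 → B, 132.79/10 → 13 → N; chars BN.
Square: 11.21/2 → 5, 2.79/1 → 2; chars 52.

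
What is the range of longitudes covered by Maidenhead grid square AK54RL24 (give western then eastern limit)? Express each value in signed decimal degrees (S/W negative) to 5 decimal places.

-168.56667, -168.55833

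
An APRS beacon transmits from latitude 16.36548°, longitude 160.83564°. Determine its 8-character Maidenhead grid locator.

RK06ki07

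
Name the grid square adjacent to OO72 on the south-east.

OO81

Longitude square 7; +1 → 8.
Latitude square 2; −1 → 1.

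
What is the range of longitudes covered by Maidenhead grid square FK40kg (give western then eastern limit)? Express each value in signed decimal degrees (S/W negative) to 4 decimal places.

Field F=5, K=10: +5·20° lon, +10·10° lat → SW at lon -80°, lat 10°.
Square 4, 0: +4·2° lon, +0·1° lat → SW at lon -72°, lat 10°.
Subsquare k=10, g=6: +10·0.0833333° lon, +6·0.0416667° lat → SW at lon -71.1667°, lat 10.25°.
Cell spans 0.0833333° lon × 0.0416667° lat.
west -71.1667, east -71.0833.

-71.1667, -71.0833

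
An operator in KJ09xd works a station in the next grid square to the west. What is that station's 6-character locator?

KJ09wd

Longitude subsquare x = 23; −1 → 22 = w.
The latitude characters are unchanged.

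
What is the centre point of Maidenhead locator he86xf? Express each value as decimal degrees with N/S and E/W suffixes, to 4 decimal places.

Field H=7, E=4: +7·20° lon, +4·10° lat → SW at lon -40°, lat -50°.
Square 8, 6: +8·2° lon, +6·1° lat → SW at lon -24°, lat -44°.
Subsquare x=23, f=5: +23·0.0833333° lon, +5·0.0416667° lat → SW at lon -22.0833°, lat -43.7917°.
Cell spans 0.0833333° lon × 0.0416667° lat. Centre is SW corner plus half of each.
latitude 43.7708° S, longitude 22.0417° W.

43.7708° S, 22.0417° W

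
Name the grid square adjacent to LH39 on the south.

LH38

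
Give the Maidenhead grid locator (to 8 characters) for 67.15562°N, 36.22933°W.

HP17vd27

Add 180° to longitude and 90° to latitude: 143.77067, 157.15562.
Field (20°×10°, letters A–R): 143.77067/20 → 7 → H, 157.15562/10 → 15 → P; chars HP.
Square (2°×1°, digits 0–9): 3.77067/2 → 1, 7.15562/1 → 7; chars 17.
Subsquare (5′×2.5′, letters a–x): 1.77067/0.0833333 → 21 → v, 0.15562/0.0416667 → 3 → d; chars vd.
Extended square (30″×15″, digits 0–9): 0.02067/0.00833333 → 2, 0.03062/0.00416667 → 7; chars 27.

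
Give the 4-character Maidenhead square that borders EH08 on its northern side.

Latitude square 8; +1 → 9.
The longitude characters are unchanged.

EH09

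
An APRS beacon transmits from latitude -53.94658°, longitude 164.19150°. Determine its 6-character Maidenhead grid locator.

RD26cb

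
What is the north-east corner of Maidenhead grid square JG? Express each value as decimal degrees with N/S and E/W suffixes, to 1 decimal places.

Field J=9, G=6: +9·20° lon, +6·10° lat → SW at lon 0°, lat -30°.
Cell spans 20° lon × 10° lat. NE corner is SW corner plus one full cell.
latitude 20.0° S, longitude 20.0° E.

20.0° S, 20.0° E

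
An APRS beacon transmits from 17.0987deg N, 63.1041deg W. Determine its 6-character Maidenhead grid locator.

Shift to the Maidenhead origin (180°W, 90°S): lon 116.8959, lat 107.0987.
Field (20°×10°, letters A–R): 116.8959/20 → 5 → F, 107.0987/10 → 10 → K; chars FK.
Square (2°×1°, digits 0–9): 16.8959/2 → 8, 7.0987/1 → 7; chars 87.
Subsquare (5′×2.5′, letters a–x): 0.8959/0.0833333 → 10 → k, 0.0987/0.0416667 → 2 → c; chars kc.

FK87kc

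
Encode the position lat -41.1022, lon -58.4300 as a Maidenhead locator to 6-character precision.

Add 180° to longitude and 90° to latitude: 121.5700, 48.8978.
Field: lon ⌊121.5700/20⌋ = 6 → G; lat ⌊48.8978/10⌋ = 4 → E.
Square: lon ⌊1.5700/2⌋ = 0; lat ⌊8.8978/1⌋ = 8.
Subsquare: lon ⌊1.5700/0.0833333⌋ = 18 → s; lat ⌊0.8978/0.0416667⌋ = 21 → v.

GE08sv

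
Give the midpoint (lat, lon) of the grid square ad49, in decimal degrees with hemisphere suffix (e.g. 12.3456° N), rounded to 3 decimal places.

Field A=0, D=3: +0·20° lon, +3·10° lat → SW at lon -180°, lat -60°.
Square 4, 9: +4·2° lon, +9·1° lat → SW at lon -172°, lat -51°.
Cell spans 2° lon × 1° lat. Centre is SW corner plus half of each.
latitude 50.500° S, longitude 171.000° W.

50.500° S, 171.000° W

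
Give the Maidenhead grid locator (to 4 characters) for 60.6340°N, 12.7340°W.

IP30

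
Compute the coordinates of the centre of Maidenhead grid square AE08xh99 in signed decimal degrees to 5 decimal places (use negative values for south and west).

Field A=0, E=4: +0·20° lon, +4·10° lat → SW at lon -180°, lat -50°.
Square 0, 8: +0·2° lon, +8·1° lat → SW at lon -180°, lat -42°.
Subsquare x=23, h=7: +23·0.0833333° lon, +7·0.0416667° lat → SW at lon -178.083°, lat -41.7083°.
Extended square 9, 9: +9·0.00833333° lon, +9·0.00416667° lat → SW at lon -178.008°, lat -41.6708°.
Cell spans 0.00833333° lon × 0.00416667° lat. Centre is SW corner plus half of each.
latitude -41.66875, longitude -178.00417.

-41.66875, -178.00417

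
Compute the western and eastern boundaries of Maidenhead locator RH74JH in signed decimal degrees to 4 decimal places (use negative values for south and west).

174.7500, 174.8333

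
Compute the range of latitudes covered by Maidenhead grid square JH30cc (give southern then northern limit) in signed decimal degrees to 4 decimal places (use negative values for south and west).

-19.9167, -19.8750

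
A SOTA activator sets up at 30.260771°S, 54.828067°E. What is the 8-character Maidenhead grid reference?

Offset from 180°W / 90°S: lon 234.82807°, lat 59.73923°.
Field (20°×10°, letters A–R): lon ⌊234.82807/20⌋ = 11 → L; lat ⌊59.73923/10⌋ = 5 → F.
Square (2°×1°, digits 0–9): lon ⌊14.82807/2⌋ = 7; lat ⌊9.73923/1⌋ = 9.
Subsquare (5′×2.5′, letters a–x): lon ⌊0.82807/0.0833333⌋ = 9 → j; lat ⌊0.73923/0.0416667⌋ = 17 → r.
Extended square (30″×15″, digits 0–9): lon ⌊0.07807/0.00833333⌋ = 9; lat ⌊0.03090/0.00416667⌋ = 7.

LF79jr97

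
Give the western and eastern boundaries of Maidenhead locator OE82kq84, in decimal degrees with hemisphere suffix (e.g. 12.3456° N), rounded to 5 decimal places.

116.90000° E, 116.90833° E

Field O=14, E=4: +14·20° lon, +4·10° lat → SW at lon 100°, lat -50°.
Square 8, 2: +8·2° lon, +2·1° lat → SW at lon 116°, lat -48°.
Subsquare k=10, q=16: +10·0.0833333° lon, +16·0.0416667° lat → SW at lon 116.833°, lat -47.3333°.
Extended square 8, 4: +8·0.00833333° lon, +4·0.00416667° lat → SW at lon 116.9°, lat -47.3167°.
Cell spans 0.00833333° lon × 0.00416667° lat.
west 116.90000° E, east 116.90833° E.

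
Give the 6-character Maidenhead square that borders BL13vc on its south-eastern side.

BL13wb

Longitude subsquare v = 21; +1 → 22 = w.
Latitude subsquare c = 2; −1 → 1 = b.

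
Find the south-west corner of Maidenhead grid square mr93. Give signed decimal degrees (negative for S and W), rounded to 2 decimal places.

Field M=12, R=17: +12·20° lon, +17·10° lat → SW at lon 60°, lat 80°.
Square 9, 3: +9·2° lon, +3·1° lat → SW at lon 78°, lat 83°.
latitude 83.00, longitude 78.00.

83.00, 78.00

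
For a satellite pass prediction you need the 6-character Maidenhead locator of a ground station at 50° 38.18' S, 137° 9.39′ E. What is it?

PD89ni

Add 180° to longitude and 90° to latitude: 317.1565, 39.3637.
Field: 317.1565/20 → 15 → P, 39.3637/10 → 3 → D; chars PD.
Square: 17.1565/2 → 8, 9.3637/1 → 9; chars 89.
Subsquare: 1.1565/0.0833333 → 13 → n, 0.3637/0.0416667 → 8 → i; chars ni.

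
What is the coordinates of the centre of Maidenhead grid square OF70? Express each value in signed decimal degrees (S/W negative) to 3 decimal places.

-39.500, 115.000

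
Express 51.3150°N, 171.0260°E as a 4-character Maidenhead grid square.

Add 180° to longitude and 90° to latitude: 351.03, 141.31.
Field: 351.03/20 → 17 → R, 141.31/10 → 14 → O; chars RO.
Square: 11.03/2 → 5, 1.31/1 → 1; chars 51.

RO51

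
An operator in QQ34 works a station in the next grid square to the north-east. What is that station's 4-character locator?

QQ45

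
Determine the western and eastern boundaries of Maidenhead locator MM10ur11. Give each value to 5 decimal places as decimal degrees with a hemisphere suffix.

63.67500° E, 63.68333° E

Field M=12, M=12: +12·20° lon, +12·10° lat → SW at lon 60°, lat 30°.
Square 1, 0: +1·2° lon, +0·1° lat → SW at lon 62°, lat 30°.
Subsquare u=20, r=17: +20·0.0833333° lon, +17·0.0416667° lat → SW at lon 63.6667°, lat 30.7083°.
Extended square 1, 1: +1·0.00833333° lon, +1·0.00416667° lat → SW at lon 63.675°, lat 30.7125°.
Cell spans 0.00833333° lon × 0.00416667° lat.
west 63.67500° E, east 63.68333° E.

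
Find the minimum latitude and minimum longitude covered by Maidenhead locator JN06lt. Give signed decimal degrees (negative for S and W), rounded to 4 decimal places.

46.7917, 0.9167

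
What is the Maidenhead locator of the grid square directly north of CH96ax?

Latitude subsquare x = 23; +1 → 24, wraps to 0 = a, carry into square.
Latitude square 6; +1 → 7.
The longitude characters are unchanged.

CH97aa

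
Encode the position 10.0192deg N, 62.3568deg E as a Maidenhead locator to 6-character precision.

MK10ea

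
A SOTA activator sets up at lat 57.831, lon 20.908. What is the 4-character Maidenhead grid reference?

Offset from 180°W / 90°S: lon 200.91°, lat 147.83°.
Field: lon ⌊200.91/20⌋ = 10 → K; lat ⌊147.83/10⌋ = 14 → O.
Square: lon ⌊0.91/2⌋ = 0; lat ⌊7.83/1⌋ = 7.

KO07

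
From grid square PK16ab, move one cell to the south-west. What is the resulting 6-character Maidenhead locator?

Longitude subsquare a = 0; −1 → -1, wraps to 23 = x, carry into square.
Longitude square 1; −1 → 0.
Latitude subsquare b = 1; −1 → 0 = a.

PK06xa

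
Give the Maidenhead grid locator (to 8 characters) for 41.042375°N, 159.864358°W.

BN01bb60

Shift to the Maidenhead origin (180°W, 90°S): lon 20.13564, lat 131.04237.
Field (20°×10°, letters A–R): 20.13564/20 → 1 → B, 131.04237/10 → 13 → N; chars BN.
Square (2°×1°, digits 0–9): 0.13564/2 → 0, 1.04237/1 → 1; chars 01.
Subsquare (5′×2.5′, letters a–x): 0.13564/0.0833333 → 1 → b, 0.04237/0.0416667 → 1 → b; chars bb.
Extended square (30″×15″, digits 0–9): 0.05231/0.00833333 → 6, 0.00071/0.00416667 → 0; chars 60.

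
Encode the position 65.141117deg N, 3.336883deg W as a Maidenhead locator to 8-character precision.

IP85hd93

Shift to the Maidenhead origin (180°W, 90°S): lon 176.66312, lat 155.14112.
Field: 176.66312/20 → 8 → I, 155.14112/10 → 15 → P; chars IP.
Square: 16.66312/2 → 8, 5.14112/1 → 5; chars 85.
Subsquare: 0.66312/0.0833333 → 7 → h, 0.14112/0.0416667 → 3 → d; chars hd.
Extended square: 0.07978/0.00833333 → 9, 0.01612/0.00416667 → 3; chars 93.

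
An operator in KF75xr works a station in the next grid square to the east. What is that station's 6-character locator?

Longitude subsquare x = 23; +1 → 24, wraps to 0 = a, carry into square.
Longitude square 7; +1 → 8.
The latitude characters are unchanged.

KF85ar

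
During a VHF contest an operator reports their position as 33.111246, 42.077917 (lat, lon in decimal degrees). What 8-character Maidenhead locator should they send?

Shift to the Maidenhead origin (180°W, 90°S): lon 222.07792, lat 123.11125.
Field (20°×10°, letters A–R): lon ⌊222.07792/20⌋ = 11 → L; lat ⌊123.11125/10⌋ = 12 → M.
Square (2°×1°, digits 0–9): lon ⌊2.07792/2⌋ = 1; lat ⌊3.11125/1⌋ = 3.
Subsquare (5′×2.5′, letters a–x): lon ⌊0.07792/0.0833333⌋ = 0 → a; lat ⌊0.11125/0.0416667⌋ = 2 → c.
Extended square (30″×15″, digits 0–9): lon ⌊0.07792/0.00833333⌋ = 9; lat ⌊0.02791/0.00416667⌋ = 6.

LM13ac96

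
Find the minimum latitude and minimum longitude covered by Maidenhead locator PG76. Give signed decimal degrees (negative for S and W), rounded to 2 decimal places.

-24.00, 134.00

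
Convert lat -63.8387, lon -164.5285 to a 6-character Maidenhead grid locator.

AC76rd

Add 180° to longitude and 90° to latitude: 15.4715, 26.1613.
Field (20°×10°, letters A–R): 15.4715/20 → 0 → A, 26.1613/10 → 2 → C; chars AC.
Square (2°×1°, digits 0–9): 15.4715/2 → 7, 6.1613/1 → 6; chars 76.
Subsquare (5′×2.5′, letters a–x): 1.4715/0.0833333 → 17 → r, 0.1613/0.0416667 → 3 → d; chars rd.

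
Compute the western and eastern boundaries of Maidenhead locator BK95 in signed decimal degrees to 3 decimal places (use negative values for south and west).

Field B=1, K=10: +1·20° lon, +10·10° lat → SW at lon -160°, lat 10°.
Square 9, 5: +9·2° lon, +5·1° lat → SW at lon -142°, lat 15°.
Cell spans 2° lon × 1° lat.
west -142.000, east -140.000.

-142.000, -140.000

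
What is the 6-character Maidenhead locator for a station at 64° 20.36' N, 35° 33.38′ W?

HP24fi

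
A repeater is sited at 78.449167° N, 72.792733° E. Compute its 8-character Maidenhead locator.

Add 180° to longitude and 90° to latitude: 252.79273, 168.44917.
Field: lon ⌊252.79273/20⌋ = 12 → M; lat ⌊168.44917/10⌋ = 16 → Q.
Square: lon ⌊12.79273/2⌋ = 6; lat ⌊8.44917/1⌋ = 8.
Subsquare: lon ⌊0.79273/0.0833333⌋ = 9 → j; lat ⌊0.44917/0.0416667⌋ = 10 → k.
Extended square: lon ⌊0.04273/0.00833333⌋ = 5; lat ⌊0.03250/0.00416667⌋ = 7.

MQ68jk57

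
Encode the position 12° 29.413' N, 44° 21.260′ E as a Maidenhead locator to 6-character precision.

LK22el

Add 180° to longitude and 90° to latitude: 224.3543, 102.4902.
Field: 224.3543/20 → 11 → L, 102.4902/10 → 10 → K; chars LK.
Square: 4.3543/2 → 2, 2.4902/1 → 2; chars 22.
Subsquare: 0.3543/0.0833333 → 4 → e, 0.4902/0.0416667 → 11 → l; chars el.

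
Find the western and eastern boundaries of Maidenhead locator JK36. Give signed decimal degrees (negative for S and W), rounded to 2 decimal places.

6.00, 8.00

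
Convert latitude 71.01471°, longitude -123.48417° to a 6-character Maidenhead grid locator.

Offset from 180°W / 90°S: lon 56.5158°, lat 161.0147°.
Field: 56.5158/20 → 2 → C, 161.0147/10 → 16 → Q; chars CQ.
Square: 16.5158/2 → 8, 1.0147/1 → 1; chars 81.
Subsquare: 0.5158/0.0833333 → 6 → g, 0.0147/0.0416667 → 0 → a; chars ga.

CQ81ga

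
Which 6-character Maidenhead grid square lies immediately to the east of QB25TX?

QB25ux

Longitude subsquare t = 19; +1 → 20 = u.
The latitude characters are unchanged.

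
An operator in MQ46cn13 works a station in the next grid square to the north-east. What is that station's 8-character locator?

MQ46cn24

Longitude extended square 1; +1 → 2.
Latitude extended square 3; +1 → 4.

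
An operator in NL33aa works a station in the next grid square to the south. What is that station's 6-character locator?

NL32ax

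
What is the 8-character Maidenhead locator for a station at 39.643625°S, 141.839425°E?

Shift to the Maidenhead origin (180°W, 90°S): lon 321.83943, lat 50.35637.
Field: 321.83943/20 → 16 → Q, 50.35637/10 → 5 → F; chars QF.
Square: 1.83943/2 → 0, 0.35637/1 → 0; chars 00.
Subsquare: 1.83943/0.0833333 → 22 → w, 0.35637/0.0416667 → 8 → i; chars wi.
Extended square: 0.00609/0.00833333 → 0, 0.02304/0.00416667 → 5; chars 05.

QF00wi05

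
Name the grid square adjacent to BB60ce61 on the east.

BB60ce71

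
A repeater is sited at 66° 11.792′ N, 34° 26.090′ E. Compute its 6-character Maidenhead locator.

KP76fe

Add 180° to longitude and 90° to latitude: 214.4348, 156.1965.
Field (20°×10°, letters A–R): lon ⌊214.4348/20⌋ = 10 → K; lat ⌊156.1965/10⌋ = 15 → P.
Square (2°×1°, digits 0–9): lon ⌊14.4348/2⌋ = 7; lat ⌊6.1965/1⌋ = 6.
Subsquare (5′×2.5′, letters a–x): lon ⌊0.4348/0.0833333⌋ = 5 → f; lat ⌊0.1965/0.0416667⌋ = 4 → e.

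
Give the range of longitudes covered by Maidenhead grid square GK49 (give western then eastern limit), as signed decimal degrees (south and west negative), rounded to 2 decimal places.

-52.00, -50.00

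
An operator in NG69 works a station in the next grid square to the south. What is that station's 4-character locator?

Latitude square 9; −1 → 8.
The longitude characters are unchanged.

NG68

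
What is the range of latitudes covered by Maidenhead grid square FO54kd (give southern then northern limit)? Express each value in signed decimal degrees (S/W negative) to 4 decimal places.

54.1250, 54.1667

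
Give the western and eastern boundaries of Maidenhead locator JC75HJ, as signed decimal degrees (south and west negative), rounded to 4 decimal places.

Field J=9, C=2: +9·20° lon, +2·10° lat → SW at lon 0°, lat -70°.
Square 7, 5: +7·2° lon, +5·1° lat → SW at lon 14°, lat -65°.
Subsquare h=7, j=9: +7·0.0833333° lon, +9·0.0416667° lat → SW at lon 14.5833°, lat -64.625°.
Cell spans 0.0833333° lon × 0.0416667° lat.
west 14.5833, east 14.6667.

14.5833, 14.6667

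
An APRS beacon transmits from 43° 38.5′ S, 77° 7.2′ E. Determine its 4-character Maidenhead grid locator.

ME86

Add 180° to longitude and 90° to latitude: 257.12, 46.36.
Field: 257.12/20 → 12 → M, 46.36/10 → 4 → E; chars ME.
Square: 17.12/2 → 8, 6.36/1 → 6; chars 86.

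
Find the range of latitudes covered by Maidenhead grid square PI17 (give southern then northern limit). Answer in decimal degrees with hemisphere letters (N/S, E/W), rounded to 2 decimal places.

Field P=15, I=8: +15·20° lon, +8·10° lat → SW at lon 120°, lat -10°.
Square 1, 7: +1·2° lon, +7·1° lat → SW at lon 122°, lat -3°.
Cell spans 2° lon × 1° lat.
south 3.00° S, north 2.00° S.

3.00° S, 2.00° S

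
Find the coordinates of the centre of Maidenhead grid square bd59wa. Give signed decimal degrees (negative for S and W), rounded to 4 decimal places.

Field B=1, D=3: +1·20° lon, +3·10° lat → SW at lon -160°, lat -60°.
Square 5, 9: +5·2° lon, +9·1° lat → SW at lon -150°, lat -51°.
Subsquare w=22, a=0: +22·0.0833333° lon, +0·0.0416667° lat → SW at lon -148.167°, lat -51°.
Cell spans 0.0833333° lon × 0.0416667° lat. Centre is SW corner plus half of each.
latitude -50.9792, longitude -148.1250.

-50.9792, -148.1250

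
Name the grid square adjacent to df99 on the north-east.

Longitude square 9; +1 → 10, wraps to 0, carry into field.
Longitude field D = 3; +1 → 4 = E.
Latitude square 9; +1 → 10, wraps to 0, carry into field.
Latitude field F = 5; +1 → 6 = G.

EG00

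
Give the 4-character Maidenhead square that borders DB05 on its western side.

Longitude square 0; −1 → -1, wraps to 9, carry into field.
Longitude field D = 3; −1 → 2 = C.
The latitude characters are unchanged.

CB95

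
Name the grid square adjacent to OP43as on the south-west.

OP33xr

Longitude subsquare a = 0; −1 → -1, wraps to 23 = x, carry into square.
Longitude square 4; −1 → 3.
Latitude subsquare s = 18; −1 → 17 = r.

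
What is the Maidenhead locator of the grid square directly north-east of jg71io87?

Longitude extended square 8; +1 → 9.
Latitude extended square 7; +1 → 8.

JG71io98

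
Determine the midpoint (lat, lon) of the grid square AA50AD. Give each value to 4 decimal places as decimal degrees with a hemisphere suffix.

89.8542° S, 169.9583° W

Field A=0, A=0: +0·20° lon, +0·10° lat → SW at lon -180°, lat -90°.
Square 5, 0: +5·2° lon, +0·1° lat → SW at lon -170°, lat -90°.
Subsquare a=0, d=3: +0·0.0833333° lon, +3·0.0416667° lat → SW at lon -170°, lat -89.875°.
Cell spans 0.0833333° lon × 0.0416667° lat. Centre is SW corner plus half of each.
latitude 89.8542° S, longitude 169.9583° W.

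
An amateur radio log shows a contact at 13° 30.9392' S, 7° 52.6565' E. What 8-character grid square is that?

Offset from 180°W / 90°S: lon 187.87761°, lat 76.48435°.
Field: 187.87761/20 → 9 → J, 76.48435/10 → 7 → H; chars JH.
Square: 7.87761/2 → 3, 6.48435/1 → 6; chars 36.
Subsquare: 1.87761/0.0833333 → 22 → w, 0.48435/0.0416667 → 11 → l; chars wl.
Extended square: 0.04428/0.00833333 → 5, 0.02601/0.00416667 → 6; chars 56.

JH36wl56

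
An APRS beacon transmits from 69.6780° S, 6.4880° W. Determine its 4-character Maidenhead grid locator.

Shift to the Maidenhead origin (180°W, 90°S): lon 173.51, lat 20.32.
Field: lon ⌊173.51/20⌋ = 8 → I; lat ⌊20.32/10⌋ = 2 → C.
Square: lon ⌊13.51/2⌋ = 6; lat ⌊0.32/1⌋ = 0.

IC60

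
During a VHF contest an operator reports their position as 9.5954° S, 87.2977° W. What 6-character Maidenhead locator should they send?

Add 180° to longitude and 90° to latitude: 92.7023, 80.4046.
Field: lon ⌊92.7023/20⌋ = 4 → E; lat ⌊80.4046/10⌋ = 8 → I.
Square: lon ⌊12.7023/2⌋ = 6; lat ⌊0.4046/1⌋ = 0.
Subsquare: lon ⌊0.7023/0.0833333⌋ = 8 → i; lat ⌊0.4046/0.0416667⌋ = 9 → j.

EI60ij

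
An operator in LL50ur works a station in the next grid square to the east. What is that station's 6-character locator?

LL50vr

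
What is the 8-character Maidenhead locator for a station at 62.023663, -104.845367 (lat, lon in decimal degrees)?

Add 180° to longitude and 90° to latitude: 75.15463, 152.02366.
Field: 75.15463/20 → 3 → D, 152.02366/10 → 15 → P; chars DP.
Square: 15.15463/2 → 7, 2.02366/1 → 2; chars 72.
Subsquare: 1.15463/0.0833333 → 13 → n, 0.02366/0.0416667 → 0 → a; chars na.
Extended square: 0.07130/0.00833333 → 8, 0.02366/0.00416667 → 5; chars 85.

DP72na85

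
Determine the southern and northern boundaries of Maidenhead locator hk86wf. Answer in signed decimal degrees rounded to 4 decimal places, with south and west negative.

Field H=7, K=10: +7·20° lon, +10·10° lat → SW at lon -40°, lat 10°.
Square 8, 6: +8·2° lon, +6·1° lat → SW at lon -24°, lat 16°.
Subsquare w=22, f=5: +22·0.0833333° lon, +5·0.0416667° lat → SW at lon -22.1667°, lat 16.2083°.
Cell spans 0.0833333° lon × 0.0416667° lat.
south 16.2083, north 16.2500.

16.2083, 16.2500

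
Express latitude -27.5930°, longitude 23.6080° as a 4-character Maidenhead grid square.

KG12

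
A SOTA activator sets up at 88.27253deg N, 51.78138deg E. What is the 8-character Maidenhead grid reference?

LR58vg35

Shift to the Maidenhead origin (180°W, 90°S): lon 231.78138, lat 178.27253.
Field: lon ⌊231.78138/20⌋ = 11 → L; lat ⌊178.27253/10⌋ = 17 → R.
Square: lon ⌊11.78138/2⌋ = 5; lat ⌊8.27253/1⌋ = 8.
Subsquare: lon ⌊1.78138/0.0833333⌋ = 21 → v; lat ⌊0.27253/0.0416667⌋ = 6 → g.
Extended square: lon ⌊0.03138/0.00833333⌋ = 3; lat ⌊0.02253/0.00416667⌋ = 5.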